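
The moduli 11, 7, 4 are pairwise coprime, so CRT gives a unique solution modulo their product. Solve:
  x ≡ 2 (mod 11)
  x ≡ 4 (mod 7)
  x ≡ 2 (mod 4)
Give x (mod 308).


Moduli 11, 7, 4 are pairwise coprime; by CRT there is a unique solution modulo M = 11 · 7 · 4 = 308.
Solve pairwise, accumulating the modulus:
  Start with x ≡ 2 (mod 11).
  Combine with x ≡ 4 (mod 7): since gcd(11, 7) = 1, we get a unique residue mod 77.
    Write x = 2 + 11·t and substitute into x ≡ 4 (mod 7): 11·t ≡ 4 − 2 = 2 (mod 7).
    Reduce coefficients mod 7: 4·t ≡ 2 (mod 7).
    The inverse of 4 mod 7 is 2 (since 4·2 = 8 = 1·7 + 1), so t ≡ 2·2 = 4 ≡ 4 (mod 7).
    Then x = 2 + 11·4 = 46, valid modulo lcm(11, 7) = 77: x ≡ 46 (mod 77).
  Combine with x ≡ 2 (mod 4): since gcd(77, 4) = 1, we get a unique residue mod 308.
    Write x = 46 + 77·t and substitute into x ≡ 2 (mod 4): 77·t ≡ 2 − 46 = -44 (mod 4).
    Reduce coefficients mod 4: 1·t ≡ 0 (mod 4).
    So t ≡ 0 (mod 4).
    Then x = 46 + 77·0 = 46, valid modulo lcm(77, 4) = 308: x ≡ 46 (mod 308).
Verify: 46 mod 11 = 2 ✓, 46 mod 7 = 4 ✓, 46 mod 4 = 2 ✓.

x ≡ 46 (mod 308).


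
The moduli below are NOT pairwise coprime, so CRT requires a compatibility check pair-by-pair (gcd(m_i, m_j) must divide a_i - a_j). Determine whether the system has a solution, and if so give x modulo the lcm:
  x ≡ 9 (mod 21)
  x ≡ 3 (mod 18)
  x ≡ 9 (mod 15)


Moduli 21, 18, 15 are not pairwise coprime, so CRT works modulo lcm(m_i) when all pairwise compatibility conditions hold.
Pairwise compatibility: gcd(m_i, m_j) must divide a_i - a_j for every pair.
Merge one congruence at a time:
  Start: x ≡ 9 (mod 21).
  Combine with x ≡ 3 (mod 18): gcd(21, 18) = 3; 3 - 9 = -6, which IS divisible by 3, so compatible.
    Write x = 9 + 21·t and substitute into x ≡ 3 (mod 18): 21·t ≡ 3 − 9 = -6 (mod 18).
    Divide the congruence (and modulus) by g = 3: 7·t ≡ -2 (mod 6).
    Reduce coefficients mod 6: 1·t ≡ 4 (mod 6).
    So t ≡ 4 (mod 6).
    Then x = 9 + 21·4 = 93, valid modulo lcm(21, 18) = 126: x ≡ 93 (mod 126).
  Combine with x ≡ 9 (mod 15): gcd(126, 15) = 3; 9 - 93 = -84, which IS divisible by 3, so compatible.
    Write x = 93 + 126·t and substitute into x ≡ 9 (mod 15): 126·t ≡ 9 − 93 = -84 (mod 15).
    Divide the congruence (and modulus) by g = 3: 42·t ≡ -28 (mod 5).
    Reduce coefficients mod 5: 2·t ≡ 2 (mod 5).
    The inverse of 2 mod 5 is 3 (since 2·3 = 6 = 1·5 + 1), so t ≡ 3·2 = 6 ≡ 1 (mod 5).
    Then x = 93 + 126·1 = 219, valid modulo lcm(126, 15) = 630: x ≡ 219 (mod 630).
Verify: 219 mod 21 = 9, 219 mod 18 = 3, 219 mod 15 = 9.

x ≡ 219 (mod 630).


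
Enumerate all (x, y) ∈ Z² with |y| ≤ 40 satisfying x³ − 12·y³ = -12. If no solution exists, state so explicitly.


The equation is x³ - 12y³ = -12. For fixed y, x³ = 12·y³ − 12, so a solution requires the RHS to be a perfect cube.
Strategy: iterate y from -40 to 40, compute RHS = 12·y³ − 12, and check whether it is a (positive or negative) perfect cube.
Check small values of y:
  y = 0: RHS = -12 is not a perfect cube.
  y = 1: RHS = 0 = (0)³ ⇒ x = 0 works.
  y = -1: RHS = -24 is not a perfect cube.
  y = 2: RHS = 84 is not a perfect cube.
  y = -2: RHS = -108 is not a perfect cube.
  y = 3: RHS = 312 is not a perfect cube.
  y = -3: RHS = -336 is not a perfect cube.
Continuing the search up to |y| = 40 finds no further solutions beyond those listed.
Collected solutions: (0, 1).

Solutions (with |y| ≤ 40): (0, 1).


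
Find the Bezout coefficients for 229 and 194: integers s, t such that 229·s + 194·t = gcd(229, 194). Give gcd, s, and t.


Euclidean algorithm on (229, 194) — divide until remainder is 0:
  229 = 1 · 194 + 35
  194 = 5 · 35 + 19
  35 = 1 · 19 + 16
  19 = 1 · 16 + 3
  16 = 5 · 3 + 1
  3 = 3 · 1 + 0
gcd(229, 194) = 1.
Track Bezout coefficients alongside the remainders: start with r₀ = 229 = a·1 + b·0 (s = 1, t = 0) and r₁ = 194 = a·0 + b·1 (s = 0, t = 1); each new remainder r_{k+1} = r_{k-1} − q_k·r_k inherits s_{k+1} = s_{k-1} − q_k·s_k, t_{k+1} = t_{k-1} − q_k·t_k, so r_k = a·s_k + b·t_k at every step:
  q = 1: r = 35, s = 1 − 1·0 = 1, t = 0 − 1·1 = -1  (check: 229·1 + 194·(-1) = 35)
  q = 5: r = 19, s = 0 − 5·1 = -5, t = 1 − 5·(-1) = 6  (check: 229·(-5) + 194·6 = 19)
  q = 1: r = 16, s = 1 − 1·(-5) = 6, t = -1 − 1·6 = -7  (check: 229·6 + 194·(-7) = 16)
  q = 1: r = 3, s = -5 − 1·6 = -11, t = 6 − 1·(-7) = 13  (check: 229·(-11) + 194·13 = 3)
  q = 5: r = 1, s = 6 − 5·(-11) = 61, t = -7 − 5·13 = -72  (check: 229·61 + 194·(-72) = 1)
The row with r = 1 (the gcd) gives the Bezout coefficients s = 61, t = -72.
Result: 229 · (61) + 194 · (-72) = 1.

gcd(229, 194) = 1; s = 61, t = -72 (check: 229·61 + 194·(-72) = 1).


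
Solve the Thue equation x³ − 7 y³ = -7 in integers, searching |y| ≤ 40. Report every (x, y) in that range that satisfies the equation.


The equation is x³ - 7y³ = -7. For fixed y, x³ = 7·y³ − 7, so a solution requires the RHS to be a perfect cube.
Strategy: iterate y from -40 to 40, compute RHS = 7·y³ − 7, and check whether it is a (positive or negative) perfect cube.
Check small values of y:
  y = 0: RHS = -7 is not a perfect cube.
  y = 1: RHS = 0 = (0)³ ⇒ x = 0 works.
  y = -1: RHS = -14 is not a perfect cube.
  y = 2: RHS = 49 is not a perfect cube.
  y = -2: RHS = -63 is not a perfect cube.
  y = 3: RHS = 182 is not a perfect cube.
  y = -3: RHS = -196 is not a perfect cube.
Continuing the search up to |y| = 40 finds no further solutions beyond those listed.
Collected solutions: (0, 1).

Solutions (with |y| ≤ 40): (0, 1).


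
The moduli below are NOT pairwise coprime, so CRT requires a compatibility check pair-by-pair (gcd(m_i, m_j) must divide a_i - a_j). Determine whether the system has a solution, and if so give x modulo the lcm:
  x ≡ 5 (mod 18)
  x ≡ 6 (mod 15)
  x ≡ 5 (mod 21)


Moduli 18, 15, 21 are not pairwise coprime, so CRT works modulo lcm(m_i) when all pairwise compatibility conditions hold.
Pairwise compatibility: gcd(m_i, m_j) must divide a_i - a_j for every pair.
Merge one congruence at a time:
  Start: x ≡ 5 (mod 18).
  Combine with x ≡ 6 (mod 15): gcd(18, 15) = 3, and 6 - 5 = 1 is NOT divisible by 3.
    ⇒ system is inconsistent (no integer solution).

No solution (the system is inconsistent).


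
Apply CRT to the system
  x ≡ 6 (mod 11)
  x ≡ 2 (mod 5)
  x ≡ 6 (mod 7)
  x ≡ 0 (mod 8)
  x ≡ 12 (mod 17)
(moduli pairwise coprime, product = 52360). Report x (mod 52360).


Product of moduli M = 11 · 5 · 7 · 8 · 17 = 52360.
Merge one congruence at a time:
  Start: x ≡ 6 (mod 11).
  Combine with x ≡ 2 (mod 5); new modulus lcm = 55.
    Write x = 6 + 11·t and substitute into x ≡ 2 (mod 5): 11·t ≡ 2 − 6 = -4 (mod 5).
    Reduce coefficients mod 5: 1·t ≡ 1 (mod 5).
    So t ≡ 1 (mod 5).
    Then x = 6 + 11·1 = 17, valid modulo lcm(11, 5) = 55: x ≡ 17 (mod 55).
  Combine with x ≡ 6 (mod 7); new modulus lcm = 385.
    Write x = 17 + 55·t and substitute into x ≡ 6 (mod 7): 55·t ≡ 6 − 17 = -11 (mod 7).
    Reduce coefficients mod 7: 6·t ≡ 3 (mod 7).
    The inverse of 6 mod 7 is 6 (since 6·6 = 36 = 5·7 + 1), so t ≡ 6·3 = 18 ≡ 4 (mod 7).
    Then x = 17 + 55·4 = 237, valid modulo lcm(55, 7) = 385: x ≡ 237 (mod 385).
  Combine with x ≡ 0 (mod 8); new modulus lcm = 3080.
    Write x = 237 + 385·t and substitute into x ≡ 0 (mod 8): 385·t ≡ 0 − 237 = -237 (mod 8).
    Reduce coefficients mod 8: 1·t ≡ 3 (mod 8).
    So t ≡ 3 (mod 8).
    Then x = 237 + 385·3 = 1392, valid modulo lcm(385, 8) = 3080: x ≡ 1392 (mod 3080).
  Combine with x ≡ 12 (mod 17); new modulus lcm = 52360.
    Write x = 1392 + 3080·t and substitute into x ≡ 12 (mod 17): 3080·t ≡ 12 − 1392 = -1380 (mod 17).
    Reduce coefficients mod 17: 3·t ≡ 14 (mod 17).
    The inverse of 3 mod 17 is 6 (since 3·6 = 18 = 1·17 + 1), so t ≡ 6·14 = 84 ≡ 16 (mod 17).
    Then x = 1392 + 3080·16 = 50672, valid modulo lcm(3080, 17) = 52360: x ≡ 50672 (mod 52360).
Verify against each original: 50672 mod 11 = 6, 50672 mod 5 = 2, 50672 mod 7 = 6, 50672 mod 8 = 0, 50672 mod 17 = 12.

x ≡ 50672 (mod 52360).


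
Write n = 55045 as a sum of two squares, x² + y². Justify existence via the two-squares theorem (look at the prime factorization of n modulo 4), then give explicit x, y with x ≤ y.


Step 1: Factor n = 55045 = 5 · 101 · 109.
Step 2: Check the mod-4 condition on each prime factor: 5 ≡ 1 (mod 4), exponent 1; 101 ≡ 1 (mod 4), exponent 1; 109 ≡ 1 (mod 4), exponent 1.
All primes ≡ 3 (mod 4) appear to even exponent (or don't appear), so by the two-squares theorem n IS expressible as a sum of two squares.
Step 3: Build a representation. Here n = 5 · 101 · 109 is a product of primes ≡ 1 (mod 4). Each prime p ≡ 1 (mod 4) is itself a sum of two squares; find a² by testing p − a² for a perfect square:
  5: 5 − 1² = 4 = 2² ⇒ 5 = 1² + 2².
  101: 101 − 1² = 100 = 10² ⇒ 101 = 1² + 10².
  109: 109 − 1² = 108, 109 − 2² = 105, 109 − 3² = 100 = 10² ⇒ 109 = 3² + 10².
  Combine using the Brahmagupta–Fibonacci identity (a² + b²)(c² + d²) = (ac − bd)² + (ad + bc)² = (ac + bd)² + (ad − bc)²:
  5 · 101 = 505: from (1² + 2²)(1² + 10²), take (1·1 − 2·10, 1·10 + 2·1) = (1 − 20, 10 + 2) = (-19, 12); dropping signs (only squares matter) gives (19, 12); check 19² + 12² = 361 + 144 = 505 ✓.
  505 · 109 = 55045: from (19² + 12²)(3² + 10²), take (19·3 − 12·10, 19·10 + 12·3) = (57 − 120, 190 + 36) = (-63, 226); dropping signs (only squares matter) gives (63, 226); check 63² + 226² = 3969 + 51076 = 55045 ✓.
Step 4: Order so x ≤ y and verify: 63² + 226² = 3969 + 51076 = 55045 = n. ✓

n = 55045 = 63² + 226² (one valid representation with x ≤ y).


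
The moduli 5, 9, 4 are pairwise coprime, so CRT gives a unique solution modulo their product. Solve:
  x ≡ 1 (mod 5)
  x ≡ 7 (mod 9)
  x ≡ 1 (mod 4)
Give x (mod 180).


Moduli 5, 9, 4 are pairwise coprime; by CRT there is a unique solution modulo M = 5 · 9 · 4 = 180.
Solve pairwise, accumulating the modulus:
  Start with x ≡ 1 (mod 5).
  Combine with x ≡ 7 (mod 9): since gcd(5, 9) = 1, we get a unique residue mod 45.
    Write x = 1 + 5·t and substitute into x ≡ 7 (mod 9): 5·t ≡ 7 − 1 = 6 (mod 9).
    The inverse of 5 mod 9 is 2 (since 5·2 = 10 = 1·9 + 1), so t ≡ 2·6 = 12 ≡ 3 (mod 9).
    Then x = 1 + 5·3 = 16, valid modulo lcm(5, 9) = 45: x ≡ 16 (mod 45).
  Combine with x ≡ 1 (mod 4): since gcd(45, 4) = 1, we get a unique residue mod 180.
    Write x = 16 + 45·t and substitute into x ≡ 1 (mod 4): 45·t ≡ 1 − 16 = -15 (mod 4).
    Reduce coefficients mod 4: 1·t ≡ 1 (mod 4).
    So t ≡ 1 (mod 4).
    Then x = 16 + 45·1 = 61, valid modulo lcm(45, 4) = 180: x ≡ 61 (mod 180).
Verify: 61 mod 5 = 1 ✓, 61 mod 9 = 7 ✓, 61 mod 4 = 1 ✓.

x ≡ 61 (mod 180).


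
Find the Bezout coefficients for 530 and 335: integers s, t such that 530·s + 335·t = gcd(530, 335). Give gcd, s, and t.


Euclidean algorithm on (530, 335) — divide until remainder is 0:
  530 = 1 · 335 + 195
  335 = 1 · 195 + 140
  195 = 1 · 140 + 55
  140 = 2 · 55 + 30
  55 = 1 · 30 + 25
  30 = 1 · 25 + 5
  25 = 5 · 5 + 0
gcd(530, 335) = 5.
Track Bezout coefficients alongside the remainders: start with r₀ = 530 = a·1 + b·0 (s = 1, t = 0) and r₁ = 335 = a·0 + b·1 (s = 0, t = 1); each new remainder r_{k+1} = r_{k-1} − q_k·r_k inherits s_{k+1} = s_{k-1} − q_k·s_k, t_{k+1} = t_{k-1} − q_k·t_k, so r_k = a·s_k + b·t_k at every step:
  q = 1: r = 195, s = 1 − 1·0 = 1, t = 0 − 1·1 = -1  (check: 530·1 + 335·(-1) = 195)
  q = 1: r = 140, s = 0 − 1·1 = -1, t = 1 − 1·(-1) = 2  (check: 530·(-1) + 335·2 = 140)
  q = 1: r = 55, s = 1 − 1·(-1) = 2, t = -1 − 1·2 = -3  (check: 530·2 + 335·(-3) = 55)
  q = 2: r = 30, s = -1 − 2·2 = -5, t = 2 − 2·(-3) = 8  (check: 530·(-5) + 335·8 = 30)
  q = 1: r = 25, s = 2 − 1·(-5) = 7, t = -3 − 1·8 = -11  (check: 530·7 + 335·(-11) = 25)
  q = 1: r = 5, s = -5 − 1·7 = -12, t = 8 − 1·(-11) = 19  (check: 530·(-12) + 335·19 = 5)
The row with r = 5 (the gcd) gives the Bezout coefficients s = -12, t = 19.
Result: 530 · (-12) + 335 · (19) = 5.

gcd(530, 335) = 5; s = -12, t = 19 (check: 530·(-12) + 335·19 = 5).


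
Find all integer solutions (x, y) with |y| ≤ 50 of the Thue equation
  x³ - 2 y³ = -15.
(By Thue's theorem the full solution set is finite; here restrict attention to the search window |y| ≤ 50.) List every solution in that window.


The equation is x³ - 2y³ = -15. For fixed y, x³ = 2·y³ − 15, so a solution requires the RHS to be a perfect cube.
Strategy: iterate y from -50 to 50, compute RHS = 2·y³ − 15, and check whether it is a (positive or negative) perfect cube.
Check small values of y:
  y = 0: RHS = -15 is not a perfect cube.
  y = 1: RHS = -13 is not a perfect cube.
  y = -1: RHS = -17 is not a perfect cube.
  y = 2: RHS = 1 = (1)³ ⇒ x = 1 works.
  y = -2: RHS = -31 is not a perfect cube.
  y = 3: RHS = 39 is not a perfect cube.
  y = -3: RHS = -69 is not a perfect cube.
Continuing the search up to |y| = 50 finds no further solutions beyond those listed.
Collected solutions: (1, 2).

Solutions (with |y| ≤ 50): (1, 2).


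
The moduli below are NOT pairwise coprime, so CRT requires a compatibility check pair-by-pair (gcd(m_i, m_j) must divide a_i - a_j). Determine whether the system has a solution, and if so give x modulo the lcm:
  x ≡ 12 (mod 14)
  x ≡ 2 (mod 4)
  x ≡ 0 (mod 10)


Moduli 14, 4, 10 are not pairwise coprime, so CRT works modulo lcm(m_i) when all pairwise compatibility conditions hold.
Pairwise compatibility: gcd(m_i, m_j) must divide a_i - a_j for every pair.
Merge one congruence at a time:
  Start: x ≡ 12 (mod 14).
  Combine with x ≡ 2 (mod 4): gcd(14, 4) = 2; 2 - 12 = -10, which IS divisible by 2, so compatible.
    Write x = 12 + 14·t and substitute into x ≡ 2 (mod 4): 14·t ≡ 2 − 12 = -10 (mod 4).
    Divide the congruence (and modulus) by g = 2: 7·t ≡ -5 (mod 2).
    Reduce coefficients mod 2: 1·t ≡ 1 (mod 2).
    So t ≡ 1 (mod 2).
    Then x = 12 + 14·1 = 26, valid modulo lcm(14, 4) = 28: x ≡ 26 (mod 28).
  Combine with x ≡ 0 (mod 10): gcd(28, 10) = 2; 0 - 26 = -26, which IS divisible by 2, so compatible.
    Write x = 26 + 28·t and substitute into x ≡ 0 (mod 10): 28·t ≡ 0 − 26 = -26 (mod 10).
    Divide the congruence (and modulus) by g = 2: 14·t ≡ -13 (mod 5).
    Reduce coefficients mod 5: 4·t ≡ 2 (mod 5).
    The inverse of 4 mod 5 is 4 (since 4·4 = 16 = 3·5 + 1), so t ≡ 4·2 = 8 ≡ 3 (mod 5).
    Then x = 26 + 28·3 = 110, valid modulo lcm(28, 10) = 140: x ≡ 110 (mod 140).
Verify: 110 mod 14 = 12, 110 mod 4 = 2, 110 mod 10 = 0.

x ≡ 110 (mod 140).


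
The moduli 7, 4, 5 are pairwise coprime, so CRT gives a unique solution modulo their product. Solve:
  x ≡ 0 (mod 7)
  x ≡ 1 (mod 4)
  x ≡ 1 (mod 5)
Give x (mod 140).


Moduli 7, 4, 5 are pairwise coprime; by CRT there is a unique solution modulo M = 7 · 4 · 5 = 140.
Solve pairwise, accumulating the modulus:
  Start with x ≡ 0 (mod 7).
  Combine with x ≡ 1 (mod 4): since gcd(7, 4) = 1, we get a unique residue mod 28.
    Write x = 0 + 7·t and substitute into x ≡ 1 (mod 4): 7·t ≡ 1 − 0 = 1 (mod 4).
    Reduce coefficients mod 4: 3·t ≡ 1 (mod 4).
    The inverse of 3 mod 4 is 3 (since 3·3 = 9 = 2·4 + 1), so t ≡ 3·1 = 3 ≡ 3 (mod 4).
    Then x = 0 + 7·3 = 21, valid modulo lcm(7, 4) = 28: x ≡ 21 (mod 28).
  Combine with x ≡ 1 (mod 5): since gcd(28, 5) = 1, we get a unique residue mod 140.
    Write x = 21 + 28·t and substitute into x ≡ 1 (mod 5): 28·t ≡ 1 − 21 = -20 (mod 5).
    Reduce coefficients mod 5: 3·t ≡ 0 (mod 5).
    The inverse of 3 mod 5 is 2 (since 3·2 = 6 = 1·5 + 1), so t ≡ 2·0 = 0 ≡ 0 (mod 5).
    Then x = 21 + 28·0 = 21, valid modulo lcm(28, 5) = 140: x ≡ 21 (mod 140).
Verify: 21 mod 7 = 0 ✓, 21 mod 4 = 1 ✓, 21 mod 5 = 1 ✓.

x ≡ 21 (mod 140).


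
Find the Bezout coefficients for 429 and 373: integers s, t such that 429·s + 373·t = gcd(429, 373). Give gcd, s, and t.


Euclidean algorithm on (429, 373) — divide until remainder is 0:
  429 = 1 · 373 + 56
  373 = 6 · 56 + 37
  56 = 1 · 37 + 19
  37 = 1 · 19 + 18
  19 = 1 · 18 + 1
  18 = 18 · 1 + 0
gcd(429, 373) = 1.
Track Bezout coefficients alongside the remainders: start with r₀ = 429 = a·1 + b·0 (s = 1, t = 0) and r₁ = 373 = a·0 + b·1 (s = 0, t = 1); each new remainder r_{k+1} = r_{k-1} − q_k·r_k inherits s_{k+1} = s_{k-1} − q_k·s_k, t_{k+1} = t_{k-1} − q_k·t_k, so r_k = a·s_k + b·t_k at every step:
  q = 1: r = 56, s = 1 − 1·0 = 1, t = 0 − 1·1 = -1  (check: 429·1 + 373·(-1) = 56)
  q = 6: r = 37, s = 0 − 6·1 = -6, t = 1 − 6·(-1) = 7  (check: 429·(-6) + 373·7 = 37)
  q = 1: r = 19, s = 1 − 1·(-6) = 7, t = -1 − 1·7 = -8  (check: 429·7 + 373·(-8) = 19)
  q = 1: r = 18, s = -6 − 1·7 = -13, t = 7 − 1·(-8) = 15  (check: 429·(-13) + 373·15 = 18)
  q = 1: r = 1, s = 7 − 1·(-13) = 20, t = -8 − 1·15 = -23  (check: 429·20 + 373·(-23) = 1)
The row with r = 1 (the gcd) gives the Bezout coefficients s = 20, t = -23.
Result: 429 · (20) + 373 · (-23) = 1.

gcd(429, 373) = 1; s = 20, t = -23 (check: 429·20 + 373·(-23) = 1).


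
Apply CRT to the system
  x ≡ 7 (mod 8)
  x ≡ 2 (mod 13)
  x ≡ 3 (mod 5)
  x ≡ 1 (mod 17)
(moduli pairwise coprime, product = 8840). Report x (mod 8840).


Product of moduli M = 8 · 13 · 5 · 17 = 8840.
Merge one congruence at a time:
  Start: x ≡ 7 (mod 8).
  Combine with x ≡ 2 (mod 13); new modulus lcm = 104.
    Write x = 7 + 8·t and substitute into x ≡ 2 (mod 13): 8·t ≡ 2 − 7 = -5 (mod 13).
    Reduce coefficients mod 13: 8·t ≡ 8 (mod 13).
    The inverse of 8 mod 13 is 5 (since 8·5 = 40 = 3·13 + 1), so t ≡ 5·8 = 40 ≡ 1 (mod 13).
    Then x = 7 + 8·1 = 15, valid modulo lcm(8, 13) = 104: x ≡ 15 (mod 104).
  Combine with x ≡ 3 (mod 5); new modulus lcm = 520.
    Write x = 15 + 104·t and substitute into x ≡ 3 (mod 5): 104·t ≡ 3 − 15 = -12 (mod 5).
    Reduce coefficients mod 5: 4·t ≡ 3 (mod 5).
    The inverse of 4 mod 5 is 4 (since 4·4 = 16 = 3·5 + 1), so t ≡ 4·3 = 12 ≡ 2 (mod 5).
    Then x = 15 + 104·2 = 223, valid modulo lcm(104, 5) = 520: x ≡ 223 (mod 520).
  Combine with x ≡ 1 (mod 17); new modulus lcm = 8840.
    Write x = 223 + 520·t and substitute into x ≡ 1 (mod 17): 520·t ≡ 1 − 223 = -222 (mod 17).
    Reduce coefficients mod 17: 10·t ≡ 16 (mod 17).
    The inverse of 10 mod 17 is 12 (since 10·12 = 120 = 7·17 + 1), so t ≡ 12·16 = 192 ≡ 5 (mod 17).
    Then x = 223 + 520·5 = 2823, valid modulo lcm(520, 17) = 8840: x ≡ 2823 (mod 8840).
Verify against each original: 2823 mod 8 = 7, 2823 mod 13 = 2, 2823 mod 5 = 3, 2823 mod 17 = 1.

x ≡ 2823 (mod 8840).


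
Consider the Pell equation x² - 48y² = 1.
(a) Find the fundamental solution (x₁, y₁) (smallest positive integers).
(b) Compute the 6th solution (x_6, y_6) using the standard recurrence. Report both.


Step 1: Find the fundamental solution (x₁, y₁) of x² - 48y² = 1.
  Expand √48 as a continued fraction. a₀ = ⌊√48⌋ = 6; iterate m_{k+1} = d_k·a_k − m_k, d_{k+1} = (48 − m_{k+1}²)/d_k, a_{k+1} = ⌊(a₀ + m_{k+1})/d_{k+1}⌋ (starting m₀ = 0, d₀ = 1), with convergents p_k = a_k·p_{k-1} + p_{k-2}, q_k = a_k·q_{k-1} + q_{k-2} (p₋₁ = 1, q₋₁ = 0):
  k = 0: a₀ = 6; p₀/q₀ = 6/1; p₀² − 48·q₀² = 36 − 48 = -12.
  k = 1: m = 6, d = 12, a = ⌊(6 + 6)/12⌋ = 1; p/q = (1·6 + 1)/(1·1 + 0) = 7/1; p² − 48·q² = 49 − 48 = 1.
  The first convergent with p² − 48·q² = 1 gives the fundamental solution (x₁, y₁) = (7, 1).
Step 2: Apply the recurrence (x_{n+1}, y_{n+1}) = (x₁x_n + 48y₁y_n, x₁y_n + y₁x_n) repeatedly.
  From (x_1, y_1) = (7, 1): x_2 = 7·7 + 48·1·1 = 97; y_2 = 7·1 + 1·7 = 14.
  From (x_2, y_2) = (97, 14): x_3 = 7·97 + 48·1·14 = 1351; y_3 = 7·14 + 1·97 = 195.
  From (x_3, y_3) = (1351, 195): x_4 = 7·1351 + 48·1·195 = 18817; y_4 = 7·195 + 1·1351 = 2716.
  From (x_4, y_4) = (18817, 2716): x_5 = 7·18817 + 48·1·2716 = 262087; y_5 = 7·2716 + 1·18817 = 37829.
  From (x_5, y_5) = (262087, 37829): x_6 = 7·262087 + 48·1·37829 = 3650401; y_6 = 7·37829 + 1·262087 = 526890.
Step 3: Verify x_6² - 48·y_6² = 13325427460801 - 13325427460800 = 1 (should be 1). ✓

(x_1, y_1) = (7, 1); (x_6, y_6) = (3650401, 526890).


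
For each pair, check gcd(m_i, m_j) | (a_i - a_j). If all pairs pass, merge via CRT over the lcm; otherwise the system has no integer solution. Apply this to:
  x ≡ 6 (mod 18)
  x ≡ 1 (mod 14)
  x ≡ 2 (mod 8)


Moduli 18, 14, 8 are not pairwise coprime, so CRT works modulo lcm(m_i) when all pairwise compatibility conditions hold.
Pairwise compatibility: gcd(m_i, m_j) must divide a_i - a_j for every pair.
Merge one congruence at a time:
  Start: x ≡ 6 (mod 18).
  Combine with x ≡ 1 (mod 14): gcd(18, 14) = 2, and 1 - 6 = -5 is NOT divisible by 2.
    ⇒ system is inconsistent (no integer solution).

No solution (the system is inconsistent).


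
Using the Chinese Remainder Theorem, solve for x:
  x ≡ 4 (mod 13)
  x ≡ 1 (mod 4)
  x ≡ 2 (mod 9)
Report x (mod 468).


Moduli 13, 4, 9 are pairwise coprime; by CRT there is a unique solution modulo M = 13 · 4 · 9 = 468.
Solve pairwise, accumulating the modulus:
  Start with x ≡ 4 (mod 13).
  Combine with x ≡ 1 (mod 4): since gcd(13, 4) = 1, we get a unique residue mod 52.
    Write x = 4 + 13·t and substitute into x ≡ 1 (mod 4): 13·t ≡ 1 − 4 = -3 (mod 4).
    Reduce coefficients mod 4: 1·t ≡ 1 (mod 4).
    So t ≡ 1 (mod 4).
    Then x = 4 + 13·1 = 17, valid modulo lcm(13, 4) = 52: x ≡ 17 (mod 52).
  Combine with x ≡ 2 (mod 9): since gcd(52, 9) = 1, we get a unique residue mod 468.
    Write x = 17 + 52·t and substitute into x ≡ 2 (mod 9): 52·t ≡ 2 − 17 = -15 (mod 9).
    Reduce coefficients mod 9: 7·t ≡ 3 (mod 9).
    The inverse of 7 mod 9 is 4 (since 7·4 = 28 = 3·9 + 1), so t ≡ 4·3 = 12 ≡ 3 (mod 9).
    Then x = 17 + 52·3 = 173, valid modulo lcm(52, 9) = 468: x ≡ 173 (mod 468).
Verify: 173 mod 13 = 4 ✓, 173 mod 4 = 1 ✓, 173 mod 9 = 2 ✓.

x ≡ 173 (mod 468).


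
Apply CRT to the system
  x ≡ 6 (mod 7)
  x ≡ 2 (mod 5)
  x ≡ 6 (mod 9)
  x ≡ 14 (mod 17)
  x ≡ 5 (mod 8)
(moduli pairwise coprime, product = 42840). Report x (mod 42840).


Product of moduli M = 7 · 5 · 9 · 17 · 8 = 42840.
Merge one congruence at a time:
  Start: x ≡ 6 (mod 7).
  Combine with x ≡ 2 (mod 5); new modulus lcm = 35.
    Write x = 6 + 7·t and substitute into x ≡ 2 (mod 5): 7·t ≡ 2 − 6 = -4 (mod 5).
    Reduce coefficients mod 5: 2·t ≡ 1 (mod 5).
    The inverse of 2 mod 5 is 3 (since 2·3 = 6 = 1·5 + 1), so t ≡ 3·1 = 3 ≡ 3 (mod 5).
    Then x = 6 + 7·3 = 27, valid modulo lcm(7, 5) = 35: x ≡ 27 (mod 35).
  Combine with x ≡ 6 (mod 9); new modulus lcm = 315.
    Write x = 27 + 35·t and substitute into x ≡ 6 (mod 9): 35·t ≡ 6 − 27 = -21 (mod 9).
    Reduce coefficients mod 9: 8·t ≡ 6 (mod 9).
    The inverse of 8 mod 9 is 8 (since 8·8 = 64 = 7·9 + 1), so t ≡ 8·6 = 48 ≡ 3 (mod 9).
    Then x = 27 + 35·3 = 132, valid modulo lcm(35, 9) = 315: x ≡ 132 (mod 315).
  Combine with x ≡ 14 (mod 17); new modulus lcm = 5355.
    Write x = 132 + 315·t and substitute into x ≡ 14 (mod 17): 315·t ≡ 14 − 132 = -118 (mod 17).
    Reduce coefficients mod 17: 9·t ≡ 1 (mod 17).
    The inverse of 9 mod 17 is 2 (since 9·2 = 18 = 1·17 + 1), so t ≡ 2·1 = 2 ≡ 2 (mod 17).
    Then x = 132 + 315·2 = 762, valid modulo lcm(315, 17) = 5355: x ≡ 762 (mod 5355).
  Combine with x ≡ 5 (mod 8); new modulus lcm = 42840.
    Write x = 762 + 5355·t and substitute into x ≡ 5 (mod 8): 5355·t ≡ 5 − 762 = -757 (mod 8).
    Reduce coefficients mod 8: 3·t ≡ 3 (mod 8).
    The inverse of 3 mod 8 is 3 (since 3·3 = 9 = 1·8 + 1), so t ≡ 3·3 = 9 ≡ 1 (mod 8).
    Then x = 762 + 5355·1 = 6117, valid modulo lcm(5355, 8) = 42840: x ≡ 6117 (mod 42840).
Verify against each original: 6117 mod 7 = 6, 6117 mod 5 = 2, 6117 mod 9 = 6, 6117 mod 17 = 14, 6117 mod 8 = 5.

x ≡ 6117 (mod 42840).


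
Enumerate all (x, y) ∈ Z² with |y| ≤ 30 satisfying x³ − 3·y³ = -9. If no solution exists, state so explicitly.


The equation is x³ - 3y³ = -9. For fixed y, x³ = 3·y³ − 9, so a solution requires the RHS to be a perfect cube.
Strategy: iterate y from -30 to 30, compute RHS = 3·y³ − 9, and check whether it is a (positive or negative) perfect cube.
Check small values of y:
  y = 0: RHS = -9 is not a perfect cube.
  y = 1: RHS = -6 is not a perfect cube.
  y = -1: RHS = -12 is not a perfect cube.
  y = 2: RHS = 15 is not a perfect cube.
  y = -2: RHS = -33 is not a perfect cube.
  y = 3: RHS = 72 is not a perfect cube.
  y = -3: RHS = -90 is not a perfect cube.
Continuing the search up to |y| = 30 finds no solutions either.
No (x, y) in the scanned range satisfies the equation.

No integer solutions with |y| ≤ 30.


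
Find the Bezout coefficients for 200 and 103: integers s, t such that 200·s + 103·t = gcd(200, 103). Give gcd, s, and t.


Euclidean algorithm on (200, 103) — divide until remainder is 0:
  200 = 1 · 103 + 97
  103 = 1 · 97 + 6
  97 = 16 · 6 + 1
  6 = 6 · 1 + 0
gcd(200, 103) = 1.
Track Bezout coefficients alongside the remainders: start with r₀ = 200 = a·1 + b·0 (s = 1, t = 0) and r₁ = 103 = a·0 + b·1 (s = 0, t = 1); each new remainder r_{k+1} = r_{k-1} − q_k·r_k inherits s_{k+1} = s_{k-1} − q_k·s_k, t_{k+1} = t_{k-1} − q_k·t_k, so r_k = a·s_k + b·t_k at every step:
  q = 1: r = 97, s = 1 − 1·0 = 1, t = 0 − 1·1 = -1  (check: 200·1 + 103·(-1) = 97)
  q = 1: r = 6, s = 0 − 1·1 = -1, t = 1 − 1·(-1) = 2  (check: 200·(-1) + 103·2 = 6)
  q = 16: r = 1, s = 1 − 16·(-1) = 17, t = -1 − 16·2 = -33  (check: 200·17 + 103·(-33) = 1)
The row with r = 1 (the gcd) gives the Bezout coefficients s = 17, t = -33.
Result: 200 · (17) + 103 · (-33) = 1.

gcd(200, 103) = 1; s = 17, t = -33 (check: 200·17 + 103·(-33) = 1).


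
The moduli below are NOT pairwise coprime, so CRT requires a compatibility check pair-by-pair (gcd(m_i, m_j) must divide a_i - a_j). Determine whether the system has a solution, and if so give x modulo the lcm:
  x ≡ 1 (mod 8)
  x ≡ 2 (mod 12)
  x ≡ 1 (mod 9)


Moduli 8, 12, 9 are not pairwise coprime, so CRT works modulo lcm(m_i) when all pairwise compatibility conditions hold.
Pairwise compatibility: gcd(m_i, m_j) must divide a_i - a_j for every pair.
Merge one congruence at a time:
  Start: x ≡ 1 (mod 8).
  Combine with x ≡ 2 (mod 12): gcd(8, 12) = 4, and 2 - 1 = 1 is NOT divisible by 4.
    ⇒ system is inconsistent (no integer solution).

No solution (the system is inconsistent).


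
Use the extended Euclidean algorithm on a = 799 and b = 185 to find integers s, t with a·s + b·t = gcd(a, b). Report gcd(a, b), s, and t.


Euclidean algorithm on (799, 185) — divide until remainder is 0:
  799 = 4 · 185 + 59
  185 = 3 · 59 + 8
  59 = 7 · 8 + 3
  8 = 2 · 3 + 2
  3 = 1 · 2 + 1
  2 = 2 · 1 + 0
gcd(799, 185) = 1.
Track Bezout coefficients alongside the remainders: start with r₀ = 799 = a·1 + b·0 (s = 1, t = 0) and r₁ = 185 = a·0 + b·1 (s = 0, t = 1); each new remainder r_{k+1} = r_{k-1} − q_k·r_k inherits s_{k+1} = s_{k-1} − q_k·s_k, t_{k+1} = t_{k-1} − q_k·t_k, so r_k = a·s_k + b·t_k at every step:
  q = 4: r = 59, s = 1 − 4·0 = 1, t = 0 − 4·1 = -4  (check: 799·1 + 185·(-4) = 59)
  q = 3: r = 8, s = 0 − 3·1 = -3, t = 1 − 3·(-4) = 13  (check: 799·(-3) + 185·13 = 8)
  q = 7: r = 3, s = 1 − 7·(-3) = 22, t = -4 − 7·13 = -95  (check: 799·22 + 185·(-95) = 3)
  q = 2: r = 2, s = -3 − 2·22 = -47, t = 13 − 2·(-95) = 203  (check: 799·(-47) + 185·203 = 2)
  q = 1: r = 1, s = 22 − 1·(-47) = 69, t = -95 − 1·203 = -298  (check: 799·69 + 185·(-298) = 1)
The row with r = 1 (the gcd) gives the Bezout coefficients s = 69, t = -298.
Result: 799 · (69) + 185 · (-298) = 1.

gcd(799, 185) = 1; s = 69, t = -298 (check: 799·69 + 185·(-298) = 1).


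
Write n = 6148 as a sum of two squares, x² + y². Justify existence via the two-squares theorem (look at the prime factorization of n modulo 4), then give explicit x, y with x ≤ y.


Step 1: Factor n = 6148 = 2^2 · 29 · 53.
Step 2: Check the mod-4 condition on each prime factor: 2 = 2 (special); 29 ≡ 1 (mod 4), exponent 1; 53 ≡ 1 (mod 4), exponent 1.
All primes ≡ 3 (mod 4) appear to even exponent (or don't appear), so by the two-squares theorem n IS expressible as a sum of two squares.
Step 3: Build a representation. Group n = k² · m with k = 2 and m = 29 · 53 = 1537 (a product of primes ≡ 1 (mod 4)); a representation of m scales to one of n via (k·x)² + (k·y)² = k²(x² + y²). Each prime p ≡ 1 (mod 4) is itself a sum of two squares; find a² by testing p − a² for a perfect square:
  29: 29 − 1² = 28, 29 − 2² = 25 = 5² ⇒ 29 = 2² + 5².
  53: 53 − 1² = 52, 53 − 2² = 49 = 7² ⇒ 53 = 2² + 7².
  Combine using the Brahmagupta–Fibonacci identity (a² + b²)(c² + d²) = (ac − bd)² + (ad + bc)² = (ac + bd)² + (ad − bc)²:
  29 · 53 = 1537: from (2² + 5²)(2² + 7²), take (2·2 − 5·7, 2·7 + 5·2) = (4 − 35, 14 + 10) = (-31, 24); dropping signs (only squares matter) gives (31, 24); check 31² + 24² = 961 + 576 = 1537 ✓.
  Scale by k = 2: (2·31, 2·24) = (62, 48).
Step 4: Order so x ≤ y and verify: 48² + 62² = 2304 + 3844 = 6148 = n. ✓

n = 6148 = 48² + 62² (one valid representation with x ≤ y).


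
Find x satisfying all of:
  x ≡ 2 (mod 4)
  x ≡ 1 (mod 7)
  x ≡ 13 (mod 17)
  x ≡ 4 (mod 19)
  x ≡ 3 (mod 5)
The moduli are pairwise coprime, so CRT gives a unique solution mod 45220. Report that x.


Product of moduli M = 4 · 7 · 17 · 19 · 5 = 45220.
Merge one congruence at a time:
  Start: x ≡ 2 (mod 4).
  Combine with x ≡ 1 (mod 7); new modulus lcm = 28.
    Write x = 2 + 4·t and substitute into x ≡ 1 (mod 7): 4·t ≡ 1 − 2 = -1 (mod 7).
    Reduce coefficients mod 7: 4·t ≡ 6 (mod 7).
    The inverse of 4 mod 7 is 2 (since 4·2 = 8 = 1·7 + 1), so t ≡ 2·6 = 12 ≡ 5 (mod 7).
    Then x = 2 + 4·5 = 22, valid modulo lcm(4, 7) = 28: x ≡ 22 (mod 28).
  Combine with x ≡ 13 (mod 17); new modulus lcm = 476.
    Write x = 22 + 28·t and substitute into x ≡ 13 (mod 17): 28·t ≡ 13 − 22 = -9 (mod 17).
    Reduce coefficients mod 17: 11·t ≡ 8 (mod 17).
    The inverse of 11 mod 17 is 14 (since 11·14 = 154 = 9·17 + 1), so t ≡ 14·8 = 112 ≡ 10 (mod 17).
    Then x = 22 + 28·10 = 302, valid modulo lcm(28, 17) = 476: x ≡ 302 (mod 476).
  Combine with x ≡ 4 (mod 19); new modulus lcm = 9044.
    Write x = 302 + 476·t and substitute into x ≡ 4 (mod 19): 476·t ≡ 4 − 302 = -298 (mod 19).
    Reduce coefficients mod 19: 1·t ≡ 6 (mod 19).
    So t ≡ 6 (mod 19).
    Then x = 302 + 476·6 = 3158, valid modulo lcm(476, 19) = 9044: x ≡ 3158 (mod 9044).
  Combine with x ≡ 3 (mod 5); new modulus lcm = 45220.
    Write x = 3158 + 9044·t and substitute into x ≡ 3 (mod 5): 9044·t ≡ 3 − 3158 = -3155 (mod 5).
    Reduce coefficients mod 5: 4·t ≡ 0 (mod 5).
    The inverse of 4 mod 5 is 4 (since 4·4 = 16 = 3·5 + 1), so t ≡ 4·0 = 0 ≡ 0 (mod 5).
    Then x = 3158 + 9044·0 = 3158, valid modulo lcm(9044, 5) = 45220: x ≡ 3158 (mod 45220).
Verify against each original: 3158 mod 4 = 2, 3158 mod 7 = 1, 3158 mod 17 = 13, 3158 mod 19 = 4, 3158 mod 5 = 3.

x ≡ 3158 (mod 45220).


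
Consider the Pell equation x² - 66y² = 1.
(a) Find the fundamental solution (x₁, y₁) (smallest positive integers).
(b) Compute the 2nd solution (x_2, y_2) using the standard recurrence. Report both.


Step 1: Find the fundamental solution (x₁, y₁) of x² - 66y² = 1.
  Expand √66 as a continued fraction. a₀ = ⌊√66⌋ = 8; iterate m_{k+1} = d_k·a_k − m_k, d_{k+1} = (66 − m_{k+1}²)/d_k, a_{k+1} = ⌊(a₀ + m_{k+1})/d_{k+1}⌋ (starting m₀ = 0, d₀ = 1), with convergents p_k = a_k·p_{k-1} + p_{k-2}, q_k = a_k·q_{k-1} + q_{k-2} (p₋₁ = 1, q₋₁ = 0):
  k = 0: a₀ = 8; p₀/q₀ = 8/1; p₀² − 66·q₀² = 64 − 66 = -2.
  k = 1: m = 8, d = 2, a = ⌊(8 + 8)/2⌋ = 8; p/q = (8·8 + 1)/(8·1 + 0) = 65/8; p² − 66·q² = 4225 − 4224 = 1.
  The first convergent with p² − 66·q² = 1 gives the fundamental solution (x₁, y₁) = (65, 8).
Step 2: Apply the recurrence (x_{n+1}, y_{n+1}) = (x₁x_n + 66y₁y_n, x₁y_n + y₁x_n) repeatedly.
  From (x_1, y_1) = (65, 8): x_2 = 65·65 + 66·8·8 = 8449; y_2 = 65·8 + 8·65 = 1040.
Step 3: Verify x_2² - 66·y_2² = 71385601 - 71385600 = 1 (should be 1). ✓

(x_1, y_1) = (65, 8); (x_2, y_2) = (8449, 1040).


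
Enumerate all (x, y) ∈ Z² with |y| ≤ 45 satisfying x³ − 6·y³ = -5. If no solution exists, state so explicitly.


The equation is x³ - 6y³ = -5. For fixed y, x³ = 6·y³ − 5, so a solution requires the RHS to be a perfect cube.
Strategy: iterate y from -45 to 45, compute RHS = 6·y³ − 5, and check whether it is a (positive or negative) perfect cube.
Check small values of y:
  y = 0: RHS = -5 is not a perfect cube.
  y = 1: RHS = 1 = (1)³ ⇒ x = 1 works.
  y = -1: RHS = -11 is not a perfect cube.
  y = 2: RHS = 43 is not a perfect cube.
  y = -2: RHS = -53 is not a perfect cube.
  y = 3: RHS = 157 is not a perfect cube.
  y = -3: RHS = -167 is not a perfect cube.
Continuing the search up to |y| = 45 finds no further solutions beyond those listed.
Collected solutions: (1, 1).

Solutions (with |y| ≤ 45): (1, 1).


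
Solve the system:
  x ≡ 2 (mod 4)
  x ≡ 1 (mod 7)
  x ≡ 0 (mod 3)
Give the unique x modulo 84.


Moduli 4, 7, 3 are pairwise coprime; by CRT there is a unique solution modulo M = 4 · 7 · 3 = 84.
Solve pairwise, accumulating the modulus:
  Start with x ≡ 2 (mod 4).
  Combine with x ≡ 1 (mod 7): since gcd(4, 7) = 1, we get a unique residue mod 28.
    Write x = 2 + 4·t and substitute into x ≡ 1 (mod 7): 4·t ≡ 1 − 2 = -1 (mod 7).
    Reduce coefficients mod 7: 4·t ≡ 6 (mod 7).
    The inverse of 4 mod 7 is 2 (since 4·2 = 8 = 1·7 + 1), so t ≡ 2·6 = 12 ≡ 5 (mod 7).
    Then x = 2 + 4·5 = 22, valid modulo lcm(4, 7) = 28: x ≡ 22 (mod 28).
  Combine with x ≡ 0 (mod 3): since gcd(28, 3) = 1, we get a unique residue mod 84.
    Write x = 22 + 28·t and substitute into x ≡ 0 (mod 3): 28·t ≡ 0 − 22 = -22 (mod 3).
    Reduce coefficients mod 3: 1·t ≡ 2 (mod 3).
    So t ≡ 2 (mod 3).
    Then x = 22 + 28·2 = 78, valid modulo lcm(28, 3) = 84: x ≡ 78 (mod 84).
Verify: 78 mod 4 = 2 ✓, 78 mod 7 = 1 ✓, 78 mod 3 = 0 ✓.

x ≡ 78 (mod 84).


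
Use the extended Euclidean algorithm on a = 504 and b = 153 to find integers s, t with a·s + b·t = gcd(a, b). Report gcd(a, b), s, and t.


Euclidean algorithm on (504, 153) — divide until remainder is 0:
  504 = 3 · 153 + 45
  153 = 3 · 45 + 18
  45 = 2 · 18 + 9
  18 = 2 · 9 + 0
gcd(504, 153) = 9.
Track Bezout coefficients alongside the remainders: start with r₀ = 504 = a·1 + b·0 (s = 1, t = 0) and r₁ = 153 = a·0 + b·1 (s = 0, t = 1); each new remainder r_{k+1} = r_{k-1} − q_k·r_k inherits s_{k+1} = s_{k-1} − q_k·s_k, t_{k+1} = t_{k-1} − q_k·t_k, so r_k = a·s_k + b·t_k at every step:
  q = 3: r = 45, s = 1 − 3·0 = 1, t = 0 − 3·1 = -3  (check: 504·1 + 153·(-3) = 45)
  q = 3: r = 18, s = 0 − 3·1 = -3, t = 1 − 3·(-3) = 10  (check: 504·(-3) + 153·10 = 18)
  q = 2: r = 9, s = 1 − 2·(-3) = 7, t = -3 − 2·10 = -23  (check: 504·7 + 153·(-23) = 9)
The row with r = 9 (the gcd) gives the Bezout coefficients s = 7, t = -23.
Result: 504 · (7) + 153 · (-23) = 9.

gcd(504, 153) = 9; s = 7, t = -23 (check: 504·7 + 153·(-23) = 9).


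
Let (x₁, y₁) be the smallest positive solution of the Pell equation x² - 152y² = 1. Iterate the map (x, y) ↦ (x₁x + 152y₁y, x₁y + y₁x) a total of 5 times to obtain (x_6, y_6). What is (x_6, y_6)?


Step 1: Find the fundamental solution (x₁, y₁) of x² - 152y² = 1.
  Expand √152 as a continued fraction. a₀ = ⌊√152⌋ = 12; iterate m_{k+1} = d_k·a_k − m_k, d_{k+1} = (152 − m_{k+1}²)/d_k, a_{k+1} = ⌊(a₀ + m_{k+1})/d_{k+1}⌋ (starting m₀ = 0, d₀ = 1), with convergents p_k = a_k·p_{k-1} + p_{k-2}, q_k = a_k·q_{k-1} + q_{k-2} (p₋₁ = 1, q₋₁ = 0):
  k = 0: a₀ = 12; p₀/q₀ = 12/1; p₀² − 152·q₀² = 144 − 152 = -8.
  k = 1: m = 12, d = 8, a = ⌊(12 + 12)/8⌋ = 3; p/q = (3·12 + 1)/(3·1 + 0) = 37/3; p² − 152·q² = 1369 − 1368 = 1.
  The first convergent with p² − 152·q² = 1 gives the fundamental solution (x₁, y₁) = (37, 3).
Step 2: Apply the recurrence (x_{n+1}, y_{n+1}) = (x₁x_n + 152y₁y_n, x₁y_n + y₁x_n) repeatedly.
  From (x_1, y_1) = (37, 3): x_2 = 37·37 + 152·3·3 = 2737; y_2 = 37·3 + 3·37 = 222.
  From (x_2, y_2) = (2737, 222): x_3 = 37·2737 + 152·3·222 = 202501; y_3 = 37·222 + 3·2737 = 16425.
  From (x_3, y_3) = (202501, 16425): x_4 = 37·202501 + 152·3·16425 = 14982337; y_4 = 37·16425 + 3·202501 = 1215228.
  From (x_4, y_4) = (14982337, 1215228): x_5 = 37·14982337 + 152·3·1215228 = 1108490437; y_5 = 37·1215228 + 3·14982337 = 89910447.
  From (x_5, y_5) = (1108490437, 89910447): x_6 = 37·1108490437 + 152·3·89910447 = 82013310001; y_6 = 37·89910447 + 3·1108490437 = 6652157850.
Step 3: Verify x_6² - 152·y_6² = 6726183017320126620001 - 6726183017320126620000 = 1 (should be 1). ✓

(x_1, y_1) = (37, 3); (x_6, y_6) = (82013310001, 6652157850).


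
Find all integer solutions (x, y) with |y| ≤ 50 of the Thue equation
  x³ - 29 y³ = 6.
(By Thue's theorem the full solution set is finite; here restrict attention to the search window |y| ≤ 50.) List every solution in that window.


The equation is x³ - 29y³ = 6. For fixed y, x³ = 29·y³ + 6, so a solution requires the RHS to be a perfect cube.
Strategy: iterate y from -50 to 50, compute RHS = 29·y³ + 6, and check whether it is a (positive or negative) perfect cube.
Check small values of y:
  y = 0: RHS = 6 is not a perfect cube.
  y = 1: RHS = 35 is not a perfect cube.
  y = -1: RHS = -23 is not a perfect cube.
  y = 2: RHS = 238 is not a perfect cube.
  y = -2: RHS = -226 is not a perfect cube.
  y = 3: RHS = 789 is not a perfect cube.
  y = -3: RHS = -777 is not a perfect cube.
Continuing the search up to |y| = 50 finds no solutions either.
No (x, y) in the scanned range satisfies the equation.

No integer solutions with |y| ≤ 50.


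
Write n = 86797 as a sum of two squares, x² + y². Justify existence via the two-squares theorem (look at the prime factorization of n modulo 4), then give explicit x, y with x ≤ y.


Step 1: Factor n = 86797 = 29 · 41 · 73.
Step 2: Check the mod-4 condition on each prime factor: 29 ≡ 1 (mod 4), exponent 1; 41 ≡ 1 (mod 4), exponent 1; 73 ≡ 1 (mod 4), exponent 1.
All primes ≡ 3 (mod 4) appear to even exponent (or don't appear), so by the two-squares theorem n IS expressible as a sum of two squares.
Step 3: Build a representation. Here n = 29 · 41 · 73 is a product of primes ≡ 1 (mod 4). Each prime p ≡ 1 (mod 4) is itself a sum of two squares; find a² by testing p − a² for a perfect square:
  29: 29 − 1² = 28, 29 − 2² = 25 = 5² ⇒ 29 = 2² + 5².
  41: 41 − 1² = 40, 41 − 2² = 37, 41 − 3² = 32, 41 − 4² = 25 = 5² ⇒ 41 = 4² + 5².
  73: 73 − 1² = 72, 73 − 2² = 69, 73 − 3² = 64 = 8² ⇒ 73 = 3² + 8².
  Combine using the Brahmagupta–Fibonacci identity (a² + b²)(c² + d²) = (ac − bd)² + (ad + bc)² = (ac + bd)² + (ad − bc)²:
  29 · 41 = 1189: from (2² + 5²)(4² + 5²), take (2·4 − 5·5, 2·5 + 5·4) = (8 − 25, 10 + 20) = (-17, 30); dropping signs (only squares matter) gives (17, 30); check 17² + 30² = 289 + 900 = 1189 ✓.
  1189 · 73 = 86797: from (17² + 30²)(3² + 8²), take (17·3 − 30·8, 17·8 + 30·3) = (51 − 240, 136 + 90) = (-189, 226); dropping signs (only squares matter) gives (189, 226); check 189² + 226² = 35721 + 51076 = 86797 ✓.
Step 4: Order so x ≤ y and verify: 189² + 226² = 35721 + 51076 = 86797 = n. ✓

n = 86797 = 189² + 226² (one valid representation with x ≤ y).
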